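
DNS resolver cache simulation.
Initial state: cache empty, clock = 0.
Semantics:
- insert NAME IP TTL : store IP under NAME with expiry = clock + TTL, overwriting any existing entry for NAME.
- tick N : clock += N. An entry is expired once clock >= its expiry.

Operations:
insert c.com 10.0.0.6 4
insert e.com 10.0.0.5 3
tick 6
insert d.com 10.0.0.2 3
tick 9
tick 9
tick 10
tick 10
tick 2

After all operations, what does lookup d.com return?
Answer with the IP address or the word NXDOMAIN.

Op 1: insert c.com -> 10.0.0.6 (expiry=0+4=4). clock=0
Op 2: insert e.com -> 10.0.0.5 (expiry=0+3=3). clock=0
Op 3: tick 6 -> clock=6. purged={c.com,e.com}
Op 4: insert d.com -> 10.0.0.2 (expiry=6+3=9). clock=6
Op 5: tick 9 -> clock=15. purged={d.com}
Op 6: tick 9 -> clock=24.
Op 7: tick 10 -> clock=34.
Op 8: tick 10 -> clock=44.
Op 9: tick 2 -> clock=46.
lookup d.com: not in cache (expired or never inserted)

Answer: NXDOMAIN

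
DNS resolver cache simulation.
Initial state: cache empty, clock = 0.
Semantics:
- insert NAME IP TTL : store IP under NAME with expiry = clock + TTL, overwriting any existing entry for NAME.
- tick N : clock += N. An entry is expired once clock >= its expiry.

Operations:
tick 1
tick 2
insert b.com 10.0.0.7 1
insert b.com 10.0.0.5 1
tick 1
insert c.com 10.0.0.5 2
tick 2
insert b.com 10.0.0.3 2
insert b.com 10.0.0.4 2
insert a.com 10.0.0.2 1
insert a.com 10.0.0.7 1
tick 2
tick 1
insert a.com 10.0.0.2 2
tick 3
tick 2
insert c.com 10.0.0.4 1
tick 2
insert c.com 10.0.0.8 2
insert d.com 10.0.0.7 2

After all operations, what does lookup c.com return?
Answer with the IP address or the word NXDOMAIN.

Op 1: tick 1 -> clock=1.
Op 2: tick 2 -> clock=3.
Op 3: insert b.com -> 10.0.0.7 (expiry=3+1=4). clock=3
Op 4: insert b.com -> 10.0.0.5 (expiry=3+1=4). clock=3
Op 5: tick 1 -> clock=4. purged={b.com}
Op 6: insert c.com -> 10.0.0.5 (expiry=4+2=6). clock=4
Op 7: tick 2 -> clock=6. purged={c.com}
Op 8: insert b.com -> 10.0.0.3 (expiry=6+2=8). clock=6
Op 9: insert b.com -> 10.0.0.4 (expiry=6+2=8). clock=6
Op 10: insert a.com -> 10.0.0.2 (expiry=6+1=7). clock=6
Op 11: insert a.com -> 10.0.0.7 (expiry=6+1=7). clock=6
Op 12: tick 2 -> clock=8. purged={a.com,b.com}
Op 13: tick 1 -> clock=9.
Op 14: insert a.com -> 10.0.0.2 (expiry=9+2=11). clock=9
Op 15: tick 3 -> clock=12. purged={a.com}
Op 16: tick 2 -> clock=14.
Op 17: insert c.com -> 10.0.0.4 (expiry=14+1=15). clock=14
Op 18: tick 2 -> clock=16. purged={c.com}
Op 19: insert c.com -> 10.0.0.8 (expiry=16+2=18). clock=16
Op 20: insert d.com -> 10.0.0.7 (expiry=16+2=18). clock=16
lookup c.com: present, ip=10.0.0.8 expiry=18 > clock=16

Answer: 10.0.0.8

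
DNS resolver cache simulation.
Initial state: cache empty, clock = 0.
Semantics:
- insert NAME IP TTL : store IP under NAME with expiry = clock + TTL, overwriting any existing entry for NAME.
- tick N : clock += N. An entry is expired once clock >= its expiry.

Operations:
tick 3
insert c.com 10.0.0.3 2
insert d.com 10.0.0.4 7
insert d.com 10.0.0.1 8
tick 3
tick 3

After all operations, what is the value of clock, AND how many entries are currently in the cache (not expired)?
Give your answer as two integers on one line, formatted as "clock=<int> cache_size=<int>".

Op 1: tick 3 -> clock=3.
Op 2: insert c.com -> 10.0.0.3 (expiry=3+2=5). clock=3
Op 3: insert d.com -> 10.0.0.4 (expiry=3+7=10). clock=3
Op 4: insert d.com -> 10.0.0.1 (expiry=3+8=11). clock=3
Op 5: tick 3 -> clock=6. purged={c.com}
Op 6: tick 3 -> clock=9.
Final clock = 9
Final cache (unexpired): {d.com} -> size=1

Answer: clock=9 cache_size=1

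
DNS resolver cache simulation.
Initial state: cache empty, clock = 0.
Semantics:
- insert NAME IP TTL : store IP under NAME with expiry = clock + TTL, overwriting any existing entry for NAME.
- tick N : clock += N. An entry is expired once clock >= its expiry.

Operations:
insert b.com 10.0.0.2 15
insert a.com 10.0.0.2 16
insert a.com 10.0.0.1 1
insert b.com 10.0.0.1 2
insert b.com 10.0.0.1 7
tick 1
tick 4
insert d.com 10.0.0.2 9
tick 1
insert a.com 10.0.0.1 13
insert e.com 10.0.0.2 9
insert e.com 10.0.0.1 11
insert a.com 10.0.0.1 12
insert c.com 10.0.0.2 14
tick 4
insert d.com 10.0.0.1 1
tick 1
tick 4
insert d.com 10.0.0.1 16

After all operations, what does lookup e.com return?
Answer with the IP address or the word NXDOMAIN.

Answer: 10.0.0.1

Derivation:
Op 1: insert b.com -> 10.0.0.2 (expiry=0+15=15). clock=0
Op 2: insert a.com -> 10.0.0.2 (expiry=0+16=16). clock=0
Op 3: insert a.com -> 10.0.0.1 (expiry=0+1=1). clock=0
Op 4: insert b.com -> 10.0.0.1 (expiry=0+2=2). clock=0
Op 5: insert b.com -> 10.0.0.1 (expiry=0+7=7). clock=0
Op 6: tick 1 -> clock=1. purged={a.com}
Op 7: tick 4 -> clock=5.
Op 8: insert d.com -> 10.0.0.2 (expiry=5+9=14). clock=5
Op 9: tick 1 -> clock=6.
Op 10: insert a.com -> 10.0.0.1 (expiry=6+13=19). clock=6
Op 11: insert e.com -> 10.0.0.2 (expiry=6+9=15). clock=6
Op 12: insert e.com -> 10.0.0.1 (expiry=6+11=17). clock=6
Op 13: insert a.com -> 10.0.0.1 (expiry=6+12=18). clock=6
Op 14: insert c.com -> 10.0.0.2 (expiry=6+14=20). clock=6
Op 15: tick 4 -> clock=10. purged={b.com}
Op 16: insert d.com -> 10.0.0.1 (expiry=10+1=11). clock=10
Op 17: tick 1 -> clock=11. purged={d.com}
Op 18: tick 4 -> clock=15.
Op 19: insert d.com -> 10.0.0.1 (expiry=15+16=31). clock=15
lookup e.com: present, ip=10.0.0.1 expiry=17 > clock=15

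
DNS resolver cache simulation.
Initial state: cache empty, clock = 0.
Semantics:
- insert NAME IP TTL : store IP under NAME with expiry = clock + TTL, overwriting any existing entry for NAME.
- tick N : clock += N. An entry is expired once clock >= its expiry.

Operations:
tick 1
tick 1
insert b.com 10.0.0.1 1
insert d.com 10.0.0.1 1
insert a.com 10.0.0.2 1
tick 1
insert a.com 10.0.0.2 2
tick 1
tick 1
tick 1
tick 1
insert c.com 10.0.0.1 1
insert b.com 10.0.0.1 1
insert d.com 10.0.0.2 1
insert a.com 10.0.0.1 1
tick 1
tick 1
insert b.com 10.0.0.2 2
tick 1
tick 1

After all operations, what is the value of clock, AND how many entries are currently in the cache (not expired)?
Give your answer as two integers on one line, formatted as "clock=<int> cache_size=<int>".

Answer: clock=11 cache_size=0

Derivation:
Op 1: tick 1 -> clock=1.
Op 2: tick 1 -> clock=2.
Op 3: insert b.com -> 10.0.0.1 (expiry=2+1=3). clock=2
Op 4: insert d.com -> 10.0.0.1 (expiry=2+1=3). clock=2
Op 5: insert a.com -> 10.0.0.2 (expiry=2+1=3). clock=2
Op 6: tick 1 -> clock=3. purged={a.com,b.com,d.com}
Op 7: insert a.com -> 10.0.0.2 (expiry=3+2=5). clock=3
Op 8: tick 1 -> clock=4.
Op 9: tick 1 -> clock=5. purged={a.com}
Op 10: tick 1 -> clock=6.
Op 11: tick 1 -> clock=7.
Op 12: insert c.com -> 10.0.0.1 (expiry=7+1=8). clock=7
Op 13: insert b.com -> 10.0.0.1 (expiry=7+1=8). clock=7
Op 14: insert d.com -> 10.0.0.2 (expiry=7+1=8). clock=7
Op 15: insert a.com -> 10.0.0.1 (expiry=7+1=8). clock=7
Op 16: tick 1 -> clock=8. purged={a.com,b.com,c.com,d.com}
Op 17: tick 1 -> clock=9.
Op 18: insert b.com -> 10.0.0.2 (expiry=9+2=11). clock=9
Op 19: tick 1 -> clock=10.
Op 20: tick 1 -> clock=11. purged={b.com}
Final clock = 11
Final cache (unexpired): {} -> size=0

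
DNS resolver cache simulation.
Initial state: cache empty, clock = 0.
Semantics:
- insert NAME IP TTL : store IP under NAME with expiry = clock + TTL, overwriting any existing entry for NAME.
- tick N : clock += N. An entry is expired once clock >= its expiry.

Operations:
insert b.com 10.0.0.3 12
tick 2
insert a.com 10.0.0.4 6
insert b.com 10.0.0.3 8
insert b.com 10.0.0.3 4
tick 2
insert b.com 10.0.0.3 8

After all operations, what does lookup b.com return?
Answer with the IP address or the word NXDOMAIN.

Op 1: insert b.com -> 10.0.0.3 (expiry=0+12=12). clock=0
Op 2: tick 2 -> clock=2.
Op 3: insert a.com -> 10.0.0.4 (expiry=2+6=8). clock=2
Op 4: insert b.com -> 10.0.0.3 (expiry=2+8=10). clock=2
Op 5: insert b.com -> 10.0.0.3 (expiry=2+4=6). clock=2
Op 6: tick 2 -> clock=4.
Op 7: insert b.com -> 10.0.0.3 (expiry=4+8=12). clock=4
lookup b.com: present, ip=10.0.0.3 expiry=12 > clock=4

Answer: 10.0.0.3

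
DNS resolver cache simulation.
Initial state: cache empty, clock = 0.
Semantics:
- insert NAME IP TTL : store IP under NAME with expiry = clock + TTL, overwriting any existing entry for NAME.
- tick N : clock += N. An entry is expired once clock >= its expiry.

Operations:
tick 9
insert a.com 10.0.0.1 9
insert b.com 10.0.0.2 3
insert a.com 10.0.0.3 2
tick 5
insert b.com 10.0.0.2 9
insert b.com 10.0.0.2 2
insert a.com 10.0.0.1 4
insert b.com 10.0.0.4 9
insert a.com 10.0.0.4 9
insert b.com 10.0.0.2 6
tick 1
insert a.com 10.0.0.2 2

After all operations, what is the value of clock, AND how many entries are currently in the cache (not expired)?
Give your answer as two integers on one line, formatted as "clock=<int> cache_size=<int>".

Op 1: tick 9 -> clock=9.
Op 2: insert a.com -> 10.0.0.1 (expiry=9+9=18). clock=9
Op 3: insert b.com -> 10.0.0.2 (expiry=9+3=12). clock=9
Op 4: insert a.com -> 10.0.0.3 (expiry=9+2=11). clock=9
Op 5: tick 5 -> clock=14. purged={a.com,b.com}
Op 6: insert b.com -> 10.0.0.2 (expiry=14+9=23). clock=14
Op 7: insert b.com -> 10.0.0.2 (expiry=14+2=16). clock=14
Op 8: insert a.com -> 10.0.0.1 (expiry=14+4=18). clock=14
Op 9: insert b.com -> 10.0.0.4 (expiry=14+9=23). clock=14
Op 10: insert a.com -> 10.0.0.4 (expiry=14+9=23). clock=14
Op 11: insert b.com -> 10.0.0.2 (expiry=14+6=20). clock=14
Op 12: tick 1 -> clock=15.
Op 13: insert a.com -> 10.0.0.2 (expiry=15+2=17). clock=15
Final clock = 15
Final cache (unexpired): {a.com,b.com} -> size=2

Answer: clock=15 cache_size=2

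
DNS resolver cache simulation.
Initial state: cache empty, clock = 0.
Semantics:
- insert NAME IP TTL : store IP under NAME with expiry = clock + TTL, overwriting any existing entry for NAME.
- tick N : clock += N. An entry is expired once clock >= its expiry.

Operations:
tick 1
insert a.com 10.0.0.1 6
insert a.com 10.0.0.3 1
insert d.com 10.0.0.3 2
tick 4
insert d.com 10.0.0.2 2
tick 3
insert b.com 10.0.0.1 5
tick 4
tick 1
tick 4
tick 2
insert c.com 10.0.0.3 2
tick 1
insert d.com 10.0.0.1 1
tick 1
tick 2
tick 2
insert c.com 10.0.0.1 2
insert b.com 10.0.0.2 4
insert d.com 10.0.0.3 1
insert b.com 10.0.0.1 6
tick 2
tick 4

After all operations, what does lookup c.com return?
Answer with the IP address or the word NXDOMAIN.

Answer: NXDOMAIN

Derivation:
Op 1: tick 1 -> clock=1.
Op 2: insert a.com -> 10.0.0.1 (expiry=1+6=7). clock=1
Op 3: insert a.com -> 10.0.0.3 (expiry=1+1=2). clock=1
Op 4: insert d.com -> 10.0.0.3 (expiry=1+2=3). clock=1
Op 5: tick 4 -> clock=5. purged={a.com,d.com}
Op 6: insert d.com -> 10.0.0.2 (expiry=5+2=7). clock=5
Op 7: tick 3 -> clock=8. purged={d.com}
Op 8: insert b.com -> 10.0.0.1 (expiry=8+5=13). clock=8
Op 9: tick 4 -> clock=12.
Op 10: tick 1 -> clock=13. purged={b.com}
Op 11: tick 4 -> clock=17.
Op 12: tick 2 -> clock=19.
Op 13: insert c.com -> 10.0.0.3 (expiry=19+2=21). clock=19
Op 14: tick 1 -> clock=20.
Op 15: insert d.com -> 10.0.0.1 (expiry=20+1=21). clock=20
Op 16: tick 1 -> clock=21. purged={c.com,d.com}
Op 17: tick 2 -> clock=23.
Op 18: tick 2 -> clock=25.
Op 19: insert c.com -> 10.0.0.1 (expiry=25+2=27). clock=25
Op 20: insert b.com -> 10.0.0.2 (expiry=25+4=29). clock=25
Op 21: insert d.com -> 10.0.0.3 (expiry=25+1=26). clock=25
Op 22: insert b.com -> 10.0.0.1 (expiry=25+6=31). clock=25
Op 23: tick 2 -> clock=27. purged={c.com,d.com}
Op 24: tick 4 -> clock=31. purged={b.com}
lookup c.com: not in cache (expired or never inserted)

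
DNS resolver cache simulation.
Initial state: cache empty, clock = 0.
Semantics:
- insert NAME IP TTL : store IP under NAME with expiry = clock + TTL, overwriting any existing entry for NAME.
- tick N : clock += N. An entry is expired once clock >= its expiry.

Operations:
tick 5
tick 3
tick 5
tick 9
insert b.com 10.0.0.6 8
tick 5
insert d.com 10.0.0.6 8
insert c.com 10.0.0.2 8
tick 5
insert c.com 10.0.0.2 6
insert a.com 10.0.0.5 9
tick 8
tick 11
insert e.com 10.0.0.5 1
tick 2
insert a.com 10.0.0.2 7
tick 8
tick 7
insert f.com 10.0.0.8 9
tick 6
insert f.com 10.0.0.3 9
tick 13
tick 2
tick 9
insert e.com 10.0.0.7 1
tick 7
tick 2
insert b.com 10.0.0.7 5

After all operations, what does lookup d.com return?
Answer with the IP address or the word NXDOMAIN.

Answer: NXDOMAIN

Derivation:
Op 1: tick 5 -> clock=5.
Op 2: tick 3 -> clock=8.
Op 3: tick 5 -> clock=13.
Op 4: tick 9 -> clock=22.
Op 5: insert b.com -> 10.0.0.6 (expiry=22+8=30). clock=22
Op 6: tick 5 -> clock=27.
Op 7: insert d.com -> 10.0.0.6 (expiry=27+8=35). clock=27
Op 8: insert c.com -> 10.0.0.2 (expiry=27+8=35). clock=27
Op 9: tick 5 -> clock=32. purged={b.com}
Op 10: insert c.com -> 10.0.0.2 (expiry=32+6=38). clock=32
Op 11: insert a.com -> 10.0.0.5 (expiry=32+9=41). clock=32
Op 12: tick 8 -> clock=40. purged={c.com,d.com}
Op 13: tick 11 -> clock=51. purged={a.com}
Op 14: insert e.com -> 10.0.0.5 (expiry=51+1=52). clock=51
Op 15: tick 2 -> clock=53. purged={e.com}
Op 16: insert a.com -> 10.0.0.2 (expiry=53+7=60). clock=53
Op 17: tick 8 -> clock=61. purged={a.com}
Op 18: tick 7 -> clock=68.
Op 19: insert f.com -> 10.0.0.8 (expiry=68+9=77). clock=68
Op 20: tick 6 -> clock=74.
Op 21: insert f.com -> 10.0.0.3 (expiry=74+9=83). clock=74
Op 22: tick 13 -> clock=87. purged={f.com}
Op 23: tick 2 -> clock=89.
Op 24: tick 9 -> clock=98.
Op 25: insert e.com -> 10.0.0.7 (expiry=98+1=99). clock=98
Op 26: tick 7 -> clock=105. purged={e.com}
Op 27: tick 2 -> clock=107.
Op 28: insert b.com -> 10.0.0.7 (expiry=107+5=112). clock=107
lookup d.com: not in cache (expired or never inserted)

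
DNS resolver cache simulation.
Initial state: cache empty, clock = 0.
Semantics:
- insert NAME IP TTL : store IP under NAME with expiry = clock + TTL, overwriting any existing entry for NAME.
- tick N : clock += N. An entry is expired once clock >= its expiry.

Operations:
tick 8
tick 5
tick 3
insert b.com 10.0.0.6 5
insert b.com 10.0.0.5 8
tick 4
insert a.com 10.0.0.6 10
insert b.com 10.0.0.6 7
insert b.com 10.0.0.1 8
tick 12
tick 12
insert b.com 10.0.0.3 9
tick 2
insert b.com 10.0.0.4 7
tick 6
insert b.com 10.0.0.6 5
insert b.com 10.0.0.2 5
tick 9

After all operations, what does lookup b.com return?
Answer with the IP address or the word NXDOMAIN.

Answer: NXDOMAIN

Derivation:
Op 1: tick 8 -> clock=8.
Op 2: tick 5 -> clock=13.
Op 3: tick 3 -> clock=16.
Op 4: insert b.com -> 10.0.0.6 (expiry=16+5=21). clock=16
Op 5: insert b.com -> 10.0.0.5 (expiry=16+8=24). clock=16
Op 6: tick 4 -> clock=20.
Op 7: insert a.com -> 10.0.0.6 (expiry=20+10=30). clock=20
Op 8: insert b.com -> 10.0.0.6 (expiry=20+7=27). clock=20
Op 9: insert b.com -> 10.0.0.1 (expiry=20+8=28). clock=20
Op 10: tick 12 -> clock=32. purged={a.com,b.com}
Op 11: tick 12 -> clock=44.
Op 12: insert b.com -> 10.0.0.3 (expiry=44+9=53). clock=44
Op 13: tick 2 -> clock=46.
Op 14: insert b.com -> 10.0.0.4 (expiry=46+7=53). clock=46
Op 15: tick 6 -> clock=52.
Op 16: insert b.com -> 10.0.0.6 (expiry=52+5=57). clock=52
Op 17: insert b.com -> 10.0.0.2 (expiry=52+5=57). clock=52
Op 18: tick 9 -> clock=61. purged={b.com}
lookup b.com: not in cache (expired or never inserted)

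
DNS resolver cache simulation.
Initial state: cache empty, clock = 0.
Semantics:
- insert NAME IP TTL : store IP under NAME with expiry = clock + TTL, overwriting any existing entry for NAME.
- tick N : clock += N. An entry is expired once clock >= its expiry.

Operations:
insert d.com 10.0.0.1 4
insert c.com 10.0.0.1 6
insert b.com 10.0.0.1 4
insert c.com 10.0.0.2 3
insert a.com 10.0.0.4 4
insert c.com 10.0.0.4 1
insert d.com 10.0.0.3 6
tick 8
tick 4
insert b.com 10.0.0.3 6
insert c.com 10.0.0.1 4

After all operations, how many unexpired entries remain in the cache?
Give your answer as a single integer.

Answer: 2

Derivation:
Op 1: insert d.com -> 10.0.0.1 (expiry=0+4=4). clock=0
Op 2: insert c.com -> 10.0.0.1 (expiry=0+6=6). clock=0
Op 3: insert b.com -> 10.0.0.1 (expiry=0+4=4). clock=0
Op 4: insert c.com -> 10.0.0.2 (expiry=0+3=3). clock=0
Op 5: insert a.com -> 10.0.0.4 (expiry=0+4=4). clock=0
Op 6: insert c.com -> 10.0.0.4 (expiry=0+1=1). clock=0
Op 7: insert d.com -> 10.0.0.3 (expiry=0+6=6). clock=0
Op 8: tick 8 -> clock=8. purged={a.com,b.com,c.com,d.com}
Op 9: tick 4 -> clock=12.
Op 10: insert b.com -> 10.0.0.3 (expiry=12+6=18). clock=12
Op 11: insert c.com -> 10.0.0.1 (expiry=12+4=16). clock=12
Final cache (unexpired): {b.com,c.com} -> size=2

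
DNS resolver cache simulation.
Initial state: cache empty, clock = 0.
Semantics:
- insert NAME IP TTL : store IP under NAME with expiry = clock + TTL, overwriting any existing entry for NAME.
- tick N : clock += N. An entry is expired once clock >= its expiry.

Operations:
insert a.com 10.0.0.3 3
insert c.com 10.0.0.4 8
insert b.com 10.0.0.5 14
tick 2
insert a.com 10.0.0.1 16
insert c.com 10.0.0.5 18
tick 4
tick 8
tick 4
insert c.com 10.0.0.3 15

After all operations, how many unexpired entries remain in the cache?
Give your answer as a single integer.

Answer: 1

Derivation:
Op 1: insert a.com -> 10.0.0.3 (expiry=0+3=3). clock=0
Op 2: insert c.com -> 10.0.0.4 (expiry=0+8=8). clock=0
Op 3: insert b.com -> 10.0.0.5 (expiry=0+14=14). clock=0
Op 4: tick 2 -> clock=2.
Op 5: insert a.com -> 10.0.0.1 (expiry=2+16=18). clock=2
Op 6: insert c.com -> 10.0.0.5 (expiry=2+18=20). clock=2
Op 7: tick 4 -> clock=6.
Op 8: tick 8 -> clock=14. purged={b.com}
Op 9: tick 4 -> clock=18. purged={a.com}
Op 10: insert c.com -> 10.0.0.3 (expiry=18+15=33). clock=18
Final cache (unexpired): {c.com} -> size=1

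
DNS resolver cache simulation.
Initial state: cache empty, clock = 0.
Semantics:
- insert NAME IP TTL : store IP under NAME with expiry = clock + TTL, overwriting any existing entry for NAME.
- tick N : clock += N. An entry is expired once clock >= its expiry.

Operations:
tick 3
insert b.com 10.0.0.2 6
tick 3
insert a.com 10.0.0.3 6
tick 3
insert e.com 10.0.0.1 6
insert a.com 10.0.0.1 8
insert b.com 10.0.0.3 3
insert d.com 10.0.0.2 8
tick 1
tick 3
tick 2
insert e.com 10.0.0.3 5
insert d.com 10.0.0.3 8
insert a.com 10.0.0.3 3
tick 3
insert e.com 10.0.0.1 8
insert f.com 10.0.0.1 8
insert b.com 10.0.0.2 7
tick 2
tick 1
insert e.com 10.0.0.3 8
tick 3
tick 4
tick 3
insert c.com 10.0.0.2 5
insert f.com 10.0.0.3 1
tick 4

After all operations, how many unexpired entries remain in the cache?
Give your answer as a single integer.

Op 1: tick 3 -> clock=3.
Op 2: insert b.com -> 10.0.0.2 (expiry=3+6=9). clock=3
Op 3: tick 3 -> clock=6.
Op 4: insert a.com -> 10.0.0.3 (expiry=6+6=12). clock=6
Op 5: tick 3 -> clock=9. purged={b.com}
Op 6: insert e.com -> 10.0.0.1 (expiry=9+6=15). clock=9
Op 7: insert a.com -> 10.0.0.1 (expiry=9+8=17). clock=9
Op 8: insert b.com -> 10.0.0.3 (expiry=9+3=12). clock=9
Op 9: insert d.com -> 10.0.0.2 (expiry=9+8=17). clock=9
Op 10: tick 1 -> clock=10.
Op 11: tick 3 -> clock=13. purged={b.com}
Op 12: tick 2 -> clock=15. purged={e.com}
Op 13: insert e.com -> 10.0.0.3 (expiry=15+5=20). clock=15
Op 14: insert d.com -> 10.0.0.3 (expiry=15+8=23). clock=15
Op 15: insert a.com -> 10.0.0.3 (expiry=15+3=18). clock=15
Op 16: tick 3 -> clock=18. purged={a.com}
Op 17: insert e.com -> 10.0.0.1 (expiry=18+8=26). clock=18
Op 18: insert f.com -> 10.0.0.1 (expiry=18+8=26). clock=18
Op 19: insert b.com -> 10.0.0.2 (expiry=18+7=25). clock=18
Op 20: tick 2 -> clock=20.
Op 21: tick 1 -> clock=21.
Op 22: insert e.com -> 10.0.0.3 (expiry=21+8=29). clock=21
Op 23: tick 3 -> clock=24. purged={d.com}
Op 24: tick 4 -> clock=28. purged={b.com,f.com}
Op 25: tick 3 -> clock=31. purged={e.com}
Op 26: insert c.com -> 10.0.0.2 (expiry=31+5=36). clock=31
Op 27: insert f.com -> 10.0.0.3 (expiry=31+1=32). clock=31
Op 28: tick 4 -> clock=35. purged={f.com}
Final cache (unexpired): {c.com} -> size=1

Answer: 1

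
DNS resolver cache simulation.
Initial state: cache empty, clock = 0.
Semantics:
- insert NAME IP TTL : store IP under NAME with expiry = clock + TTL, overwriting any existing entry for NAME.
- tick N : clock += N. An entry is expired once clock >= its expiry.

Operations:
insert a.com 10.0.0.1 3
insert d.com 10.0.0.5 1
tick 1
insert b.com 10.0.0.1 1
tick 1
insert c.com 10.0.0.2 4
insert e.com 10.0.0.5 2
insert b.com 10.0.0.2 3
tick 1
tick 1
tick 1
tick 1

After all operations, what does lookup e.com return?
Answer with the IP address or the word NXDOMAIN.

Op 1: insert a.com -> 10.0.0.1 (expiry=0+3=3). clock=0
Op 2: insert d.com -> 10.0.0.5 (expiry=0+1=1). clock=0
Op 3: tick 1 -> clock=1. purged={d.com}
Op 4: insert b.com -> 10.0.0.1 (expiry=1+1=2). clock=1
Op 5: tick 1 -> clock=2. purged={b.com}
Op 6: insert c.com -> 10.0.0.2 (expiry=2+4=6). clock=2
Op 7: insert e.com -> 10.0.0.5 (expiry=2+2=4). clock=2
Op 8: insert b.com -> 10.0.0.2 (expiry=2+3=5). clock=2
Op 9: tick 1 -> clock=3. purged={a.com}
Op 10: tick 1 -> clock=4. purged={e.com}
Op 11: tick 1 -> clock=5. purged={b.com}
Op 12: tick 1 -> clock=6. purged={c.com}
lookup e.com: not in cache (expired or never inserted)

Answer: NXDOMAIN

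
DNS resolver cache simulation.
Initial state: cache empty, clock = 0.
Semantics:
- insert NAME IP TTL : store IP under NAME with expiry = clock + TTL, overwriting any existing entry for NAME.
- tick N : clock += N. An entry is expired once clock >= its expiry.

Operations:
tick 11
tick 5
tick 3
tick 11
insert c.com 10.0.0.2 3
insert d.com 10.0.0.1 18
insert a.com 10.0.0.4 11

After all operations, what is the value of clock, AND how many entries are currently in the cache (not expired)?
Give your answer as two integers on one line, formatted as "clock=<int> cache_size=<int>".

Op 1: tick 11 -> clock=11.
Op 2: tick 5 -> clock=16.
Op 3: tick 3 -> clock=19.
Op 4: tick 11 -> clock=30.
Op 5: insert c.com -> 10.0.0.2 (expiry=30+3=33). clock=30
Op 6: insert d.com -> 10.0.0.1 (expiry=30+18=48). clock=30
Op 7: insert a.com -> 10.0.0.4 (expiry=30+11=41). clock=30
Final clock = 30
Final cache (unexpired): {a.com,c.com,d.com} -> size=3

Answer: clock=30 cache_size=3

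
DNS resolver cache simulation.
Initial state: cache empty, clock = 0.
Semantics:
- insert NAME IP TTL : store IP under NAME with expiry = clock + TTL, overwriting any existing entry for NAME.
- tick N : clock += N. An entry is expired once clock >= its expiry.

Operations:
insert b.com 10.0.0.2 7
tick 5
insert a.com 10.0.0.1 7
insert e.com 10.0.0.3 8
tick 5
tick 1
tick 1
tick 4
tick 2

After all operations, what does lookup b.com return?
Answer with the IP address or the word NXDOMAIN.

Op 1: insert b.com -> 10.0.0.2 (expiry=0+7=7). clock=0
Op 2: tick 5 -> clock=5.
Op 3: insert a.com -> 10.0.0.1 (expiry=5+7=12). clock=5
Op 4: insert e.com -> 10.0.0.3 (expiry=5+8=13). clock=5
Op 5: tick 5 -> clock=10. purged={b.com}
Op 6: tick 1 -> clock=11.
Op 7: tick 1 -> clock=12. purged={a.com}
Op 8: tick 4 -> clock=16. purged={e.com}
Op 9: tick 2 -> clock=18.
lookup b.com: not in cache (expired or never inserted)

Answer: NXDOMAIN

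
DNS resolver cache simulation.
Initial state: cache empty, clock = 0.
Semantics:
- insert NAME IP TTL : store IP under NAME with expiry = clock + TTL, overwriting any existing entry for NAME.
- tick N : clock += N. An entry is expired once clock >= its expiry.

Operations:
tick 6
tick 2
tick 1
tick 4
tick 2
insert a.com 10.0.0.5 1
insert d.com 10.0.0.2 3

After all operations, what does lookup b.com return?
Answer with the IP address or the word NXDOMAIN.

Answer: NXDOMAIN

Derivation:
Op 1: tick 6 -> clock=6.
Op 2: tick 2 -> clock=8.
Op 3: tick 1 -> clock=9.
Op 4: tick 4 -> clock=13.
Op 5: tick 2 -> clock=15.
Op 6: insert a.com -> 10.0.0.5 (expiry=15+1=16). clock=15
Op 7: insert d.com -> 10.0.0.2 (expiry=15+3=18). clock=15
lookup b.com: not in cache (expired or never inserted)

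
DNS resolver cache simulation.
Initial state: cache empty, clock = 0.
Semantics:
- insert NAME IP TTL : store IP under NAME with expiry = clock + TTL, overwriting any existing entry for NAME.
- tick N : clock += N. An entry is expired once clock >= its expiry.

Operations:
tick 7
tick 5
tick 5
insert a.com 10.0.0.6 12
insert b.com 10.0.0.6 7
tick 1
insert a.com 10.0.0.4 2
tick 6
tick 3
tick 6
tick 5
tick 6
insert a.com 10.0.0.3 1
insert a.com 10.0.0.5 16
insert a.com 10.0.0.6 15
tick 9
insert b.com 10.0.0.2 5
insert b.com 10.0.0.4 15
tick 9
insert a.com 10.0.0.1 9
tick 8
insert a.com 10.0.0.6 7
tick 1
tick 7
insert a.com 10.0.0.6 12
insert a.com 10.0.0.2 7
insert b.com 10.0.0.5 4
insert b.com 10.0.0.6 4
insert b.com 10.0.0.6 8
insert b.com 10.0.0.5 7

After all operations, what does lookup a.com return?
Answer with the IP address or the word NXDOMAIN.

Op 1: tick 7 -> clock=7.
Op 2: tick 5 -> clock=12.
Op 3: tick 5 -> clock=17.
Op 4: insert a.com -> 10.0.0.6 (expiry=17+12=29). clock=17
Op 5: insert b.com -> 10.0.0.6 (expiry=17+7=24). clock=17
Op 6: tick 1 -> clock=18.
Op 7: insert a.com -> 10.0.0.4 (expiry=18+2=20). clock=18
Op 8: tick 6 -> clock=24. purged={a.com,b.com}
Op 9: tick 3 -> clock=27.
Op 10: tick 6 -> clock=33.
Op 11: tick 5 -> clock=38.
Op 12: tick 6 -> clock=44.
Op 13: insert a.com -> 10.0.0.3 (expiry=44+1=45). clock=44
Op 14: insert a.com -> 10.0.0.5 (expiry=44+16=60). clock=44
Op 15: insert a.com -> 10.0.0.6 (expiry=44+15=59). clock=44
Op 16: tick 9 -> clock=53.
Op 17: insert b.com -> 10.0.0.2 (expiry=53+5=58). clock=53
Op 18: insert b.com -> 10.0.0.4 (expiry=53+15=68). clock=53
Op 19: tick 9 -> clock=62. purged={a.com}
Op 20: insert a.com -> 10.0.0.1 (expiry=62+9=71). clock=62
Op 21: tick 8 -> clock=70. purged={b.com}
Op 22: insert a.com -> 10.0.0.6 (expiry=70+7=77). clock=70
Op 23: tick 1 -> clock=71.
Op 24: tick 7 -> clock=78. purged={a.com}
Op 25: insert a.com -> 10.0.0.6 (expiry=78+12=90). clock=78
Op 26: insert a.com -> 10.0.0.2 (expiry=78+7=85). clock=78
Op 27: insert b.com -> 10.0.0.5 (expiry=78+4=82). clock=78
Op 28: insert b.com -> 10.0.0.6 (expiry=78+4=82). clock=78
Op 29: insert b.com -> 10.0.0.6 (expiry=78+8=86). clock=78
Op 30: insert b.com -> 10.0.0.5 (expiry=78+7=85). clock=78
lookup a.com: present, ip=10.0.0.2 expiry=85 > clock=78

Answer: 10.0.0.2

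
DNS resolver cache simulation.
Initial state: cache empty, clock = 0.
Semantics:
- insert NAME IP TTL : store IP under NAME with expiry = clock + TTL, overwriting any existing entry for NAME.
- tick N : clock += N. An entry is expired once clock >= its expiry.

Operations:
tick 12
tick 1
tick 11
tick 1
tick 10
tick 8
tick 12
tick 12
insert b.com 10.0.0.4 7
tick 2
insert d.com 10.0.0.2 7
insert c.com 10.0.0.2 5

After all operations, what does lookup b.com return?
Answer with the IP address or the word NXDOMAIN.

Answer: 10.0.0.4

Derivation:
Op 1: tick 12 -> clock=12.
Op 2: tick 1 -> clock=13.
Op 3: tick 11 -> clock=24.
Op 4: tick 1 -> clock=25.
Op 5: tick 10 -> clock=35.
Op 6: tick 8 -> clock=43.
Op 7: tick 12 -> clock=55.
Op 8: tick 12 -> clock=67.
Op 9: insert b.com -> 10.0.0.4 (expiry=67+7=74). clock=67
Op 10: tick 2 -> clock=69.
Op 11: insert d.com -> 10.0.0.2 (expiry=69+7=76). clock=69
Op 12: insert c.com -> 10.0.0.2 (expiry=69+5=74). clock=69
lookup b.com: present, ip=10.0.0.4 expiry=74 > clock=69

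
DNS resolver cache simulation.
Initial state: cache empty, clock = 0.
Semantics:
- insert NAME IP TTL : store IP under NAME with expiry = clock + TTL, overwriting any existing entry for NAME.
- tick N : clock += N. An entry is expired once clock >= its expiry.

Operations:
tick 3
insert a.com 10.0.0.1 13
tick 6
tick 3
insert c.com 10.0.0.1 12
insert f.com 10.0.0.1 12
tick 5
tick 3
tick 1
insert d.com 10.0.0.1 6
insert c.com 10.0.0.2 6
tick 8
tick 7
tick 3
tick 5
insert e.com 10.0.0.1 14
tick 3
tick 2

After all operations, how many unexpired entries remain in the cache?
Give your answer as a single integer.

Op 1: tick 3 -> clock=3.
Op 2: insert a.com -> 10.0.0.1 (expiry=3+13=16). clock=3
Op 3: tick 6 -> clock=9.
Op 4: tick 3 -> clock=12.
Op 5: insert c.com -> 10.0.0.1 (expiry=12+12=24). clock=12
Op 6: insert f.com -> 10.0.0.1 (expiry=12+12=24). clock=12
Op 7: tick 5 -> clock=17. purged={a.com}
Op 8: tick 3 -> clock=20.
Op 9: tick 1 -> clock=21.
Op 10: insert d.com -> 10.0.0.1 (expiry=21+6=27). clock=21
Op 11: insert c.com -> 10.0.0.2 (expiry=21+6=27). clock=21
Op 12: tick 8 -> clock=29. purged={c.com,d.com,f.com}
Op 13: tick 7 -> clock=36.
Op 14: tick 3 -> clock=39.
Op 15: tick 5 -> clock=44.
Op 16: insert e.com -> 10.0.0.1 (expiry=44+14=58). clock=44
Op 17: tick 3 -> clock=47.
Op 18: tick 2 -> clock=49.
Final cache (unexpired): {e.com} -> size=1

Answer: 1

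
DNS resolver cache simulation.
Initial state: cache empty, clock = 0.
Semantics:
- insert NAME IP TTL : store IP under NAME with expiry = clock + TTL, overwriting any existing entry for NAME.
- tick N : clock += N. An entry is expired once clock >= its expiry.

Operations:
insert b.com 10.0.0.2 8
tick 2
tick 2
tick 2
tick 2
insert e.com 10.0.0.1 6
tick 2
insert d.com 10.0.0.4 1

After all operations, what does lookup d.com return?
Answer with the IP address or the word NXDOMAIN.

Answer: 10.0.0.4

Derivation:
Op 1: insert b.com -> 10.0.0.2 (expiry=0+8=8). clock=0
Op 2: tick 2 -> clock=2.
Op 3: tick 2 -> clock=4.
Op 4: tick 2 -> clock=6.
Op 5: tick 2 -> clock=8. purged={b.com}
Op 6: insert e.com -> 10.0.0.1 (expiry=8+6=14). clock=8
Op 7: tick 2 -> clock=10.
Op 8: insert d.com -> 10.0.0.4 (expiry=10+1=11). clock=10
lookup d.com: present, ip=10.0.0.4 expiry=11 > clock=10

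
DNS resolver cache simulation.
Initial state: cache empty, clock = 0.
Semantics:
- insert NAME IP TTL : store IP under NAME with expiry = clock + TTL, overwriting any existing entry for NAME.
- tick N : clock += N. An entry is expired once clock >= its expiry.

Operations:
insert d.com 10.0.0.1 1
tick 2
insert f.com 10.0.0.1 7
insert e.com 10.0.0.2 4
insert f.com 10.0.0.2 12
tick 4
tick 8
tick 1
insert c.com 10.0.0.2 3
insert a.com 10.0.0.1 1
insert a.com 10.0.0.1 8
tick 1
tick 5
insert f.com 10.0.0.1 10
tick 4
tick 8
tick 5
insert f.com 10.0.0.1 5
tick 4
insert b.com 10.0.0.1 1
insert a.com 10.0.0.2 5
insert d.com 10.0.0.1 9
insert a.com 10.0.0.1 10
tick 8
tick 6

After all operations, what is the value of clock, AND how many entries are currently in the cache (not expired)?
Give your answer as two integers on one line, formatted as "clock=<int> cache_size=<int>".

Op 1: insert d.com -> 10.0.0.1 (expiry=0+1=1). clock=0
Op 2: tick 2 -> clock=2. purged={d.com}
Op 3: insert f.com -> 10.0.0.1 (expiry=2+7=9). clock=2
Op 4: insert e.com -> 10.0.0.2 (expiry=2+4=6). clock=2
Op 5: insert f.com -> 10.0.0.2 (expiry=2+12=14). clock=2
Op 6: tick 4 -> clock=6. purged={e.com}
Op 7: tick 8 -> clock=14. purged={f.com}
Op 8: tick 1 -> clock=15.
Op 9: insert c.com -> 10.0.0.2 (expiry=15+3=18). clock=15
Op 10: insert a.com -> 10.0.0.1 (expiry=15+1=16). clock=15
Op 11: insert a.com -> 10.0.0.1 (expiry=15+8=23). clock=15
Op 12: tick 1 -> clock=16.
Op 13: tick 5 -> clock=21. purged={c.com}
Op 14: insert f.com -> 10.0.0.1 (expiry=21+10=31). clock=21
Op 15: tick 4 -> clock=25. purged={a.com}
Op 16: tick 8 -> clock=33. purged={f.com}
Op 17: tick 5 -> clock=38.
Op 18: insert f.com -> 10.0.0.1 (expiry=38+5=43). clock=38
Op 19: tick 4 -> clock=42.
Op 20: insert b.com -> 10.0.0.1 (expiry=42+1=43). clock=42
Op 21: insert a.com -> 10.0.0.2 (expiry=42+5=47). clock=42
Op 22: insert d.com -> 10.0.0.1 (expiry=42+9=51). clock=42
Op 23: insert a.com -> 10.0.0.1 (expiry=42+10=52). clock=42
Op 24: tick 8 -> clock=50. purged={b.com,f.com}
Op 25: tick 6 -> clock=56. purged={a.com,d.com}
Final clock = 56
Final cache (unexpired): {} -> size=0

Answer: clock=56 cache_size=0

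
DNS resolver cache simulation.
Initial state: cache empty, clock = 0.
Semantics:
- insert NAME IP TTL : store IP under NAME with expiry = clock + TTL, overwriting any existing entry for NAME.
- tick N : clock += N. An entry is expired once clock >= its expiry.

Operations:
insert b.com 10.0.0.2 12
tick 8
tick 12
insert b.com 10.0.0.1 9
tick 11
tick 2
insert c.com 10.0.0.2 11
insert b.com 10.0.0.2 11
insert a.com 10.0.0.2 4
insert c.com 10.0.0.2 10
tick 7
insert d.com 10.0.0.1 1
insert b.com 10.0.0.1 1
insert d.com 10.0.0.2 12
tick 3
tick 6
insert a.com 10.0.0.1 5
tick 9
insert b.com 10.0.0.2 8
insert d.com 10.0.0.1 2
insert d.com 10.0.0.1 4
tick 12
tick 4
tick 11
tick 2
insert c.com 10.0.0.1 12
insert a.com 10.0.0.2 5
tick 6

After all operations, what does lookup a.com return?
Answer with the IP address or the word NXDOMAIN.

Op 1: insert b.com -> 10.0.0.2 (expiry=0+12=12). clock=0
Op 2: tick 8 -> clock=8.
Op 3: tick 12 -> clock=20. purged={b.com}
Op 4: insert b.com -> 10.0.0.1 (expiry=20+9=29). clock=20
Op 5: tick 11 -> clock=31. purged={b.com}
Op 6: tick 2 -> clock=33.
Op 7: insert c.com -> 10.0.0.2 (expiry=33+11=44). clock=33
Op 8: insert b.com -> 10.0.0.2 (expiry=33+11=44). clock=33
Op 9: insert a.com -> 10.0.0.2 (expiry=33+4=37). clock=33
Op 10: insert c.com -> 10.0.0.2 (expiry=33+10=43). clock=33
Op 11: tick 7 -> clock=40. purged={a.com}
Op 12: insert d.com -> 10.0.0.1 (expiry=40+1=41). clock=40
Op 13: insert b.com -> 10.0.0.1 (expiry=40+1=41). clock=40
Op 14: insert d.com -> 10.0.0.2 (expiry=40+12=52). clock=40
Op 15: tick 3 -> clock=43. purged={b.com,c.com}
Op 16: tick 6 -> clock=49.
Op 17: insert a.com -> 10.0.0.1 (expiry=49+5=54). clock=49
Op 18: tick 9 -> clock=58. purged={a.com,d.com}
Op 19: insert b.com -> 10.0.0.2 (expiry=58+8=66). clock=58
Op 20: insert d.com -> 10.0.0.1 (expiry=58+2=60). clock=58
Op 21: insert d.com -> 10.0.0.1 (expiry=58+4=62). clock=58
Op 22: tick 12 -> clock=70. purged={b.com,d.com}
Op 23: tick 4 -> clock=74.
Op 24: tick 11 -> clock=85.
Op 25: tick 2 -> clock=87.
Op 26: insert c.com -> 10.0.0.1 (expiry=87+12=99). clock=87
Op 27: insert a.com -> 10.0.0.2 (expiry=87+5=92). clock=87
Op 28: tick 6 -> clock=93. purged={a.com}
lookup a.com: not in cache (expired or never inserted)

Answer: NXDOMAIN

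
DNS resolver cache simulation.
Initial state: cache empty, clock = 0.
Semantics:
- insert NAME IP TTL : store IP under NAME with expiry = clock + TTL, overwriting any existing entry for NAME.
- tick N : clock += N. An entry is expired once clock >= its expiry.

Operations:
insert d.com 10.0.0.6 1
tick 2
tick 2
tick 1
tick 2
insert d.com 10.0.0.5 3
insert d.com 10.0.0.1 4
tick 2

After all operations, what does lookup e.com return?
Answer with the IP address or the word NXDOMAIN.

Answer: NXDOMAIN

Derivation:
Op 1: insert d.com -> 10.0.0.6 (expiry=0+1=1). clock=0
Op 2: tick 2 -> clock=2. purged={d.com}
Op 3: tick 2 -> clock=4.
Op 4: tick 1 -> clock=5.
Op 5: tick 2 -> clock=7.
Op 6: insert d.com -> 10.0.0.5 (expiry=7+3=10). clock=7
Op 7: insert d.com -> 10.0.0.1 (expiry=7+4=11). clock=7
Op 8: tick 2 -> clock=9.
lookup e.com: not in cache (expired or never inserted)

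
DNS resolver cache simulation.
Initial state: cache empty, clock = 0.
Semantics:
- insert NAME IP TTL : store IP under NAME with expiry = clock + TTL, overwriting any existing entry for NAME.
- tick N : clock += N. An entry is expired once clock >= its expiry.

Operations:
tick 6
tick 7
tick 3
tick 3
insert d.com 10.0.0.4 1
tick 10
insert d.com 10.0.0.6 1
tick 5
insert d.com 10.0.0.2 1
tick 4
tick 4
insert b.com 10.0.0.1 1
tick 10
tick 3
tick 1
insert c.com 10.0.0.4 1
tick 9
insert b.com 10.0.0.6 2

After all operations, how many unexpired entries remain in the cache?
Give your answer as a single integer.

Answer: 1

Derivation:
Op 1: tick 6 -> clock=6.
Op 2: tick 7 -> clock=13.
Op 3: tick 3 -> clock=16.
Op 4: tick 3 -> clock=19.
Op 5: insert d.com -> 10.0.0.4 (expiry=19+1=20). clock=19
Op 6: tick 10 -> clock=29. purged={d.com}
Op 7: insert d.com -> 10.0.0.6 (expiry=29+1=30). clock=29
Op 8: tick 5 -> clock=34. purged={d.com}
Op 9: insert d.com -> 10.0.0.2 (expiry=34+1=35). clock=34
Op 10: tick 4 -> clock=38. purged={d.com}
Op 11: tick 4 -> clock=42.
Op 12: insert b.com -> 10.0.0.1 (expiry=42+1=43). clock=42
Op 13: tick 10 -> clock=52. purged={b.com}
Op 14: tick 3 -> clock=55.
Op 15: tick 1 -> clock=56.
Op 16: insert c.com -> 10.0.0.4 (expiry=56+1=57). clock=56
Op 17: tick 9 -> clock=65. purged={c.com}
Op 18: insert b.com -> 10.0.0.6 (expiry=65+2=67). clock=65
Final cache (unexpired): {b.com} -> size=1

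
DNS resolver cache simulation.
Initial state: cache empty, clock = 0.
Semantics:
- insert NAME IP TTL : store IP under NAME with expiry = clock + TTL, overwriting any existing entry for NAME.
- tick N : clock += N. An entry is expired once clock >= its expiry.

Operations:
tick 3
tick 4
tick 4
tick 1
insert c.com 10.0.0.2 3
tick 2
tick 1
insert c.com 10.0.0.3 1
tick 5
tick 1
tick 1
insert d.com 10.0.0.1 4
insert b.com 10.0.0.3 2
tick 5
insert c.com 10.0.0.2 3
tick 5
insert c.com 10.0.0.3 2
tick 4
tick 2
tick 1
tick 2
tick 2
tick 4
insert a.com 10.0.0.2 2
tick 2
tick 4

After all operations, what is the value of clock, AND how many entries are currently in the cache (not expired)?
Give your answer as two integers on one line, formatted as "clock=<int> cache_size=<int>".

Answer: clock=53 cache_size=0

Derivation:
Op 1: tick 3 -> clock=3.
Op 2: tick 4 -> clock=7.
Op 3: tick 4 -> clock=11.
Op 4: tick 1 -> clock=12.
Op 5: insert c.com -> 10.0.0.2 (expiry=12+3=15). clock=12
Op 6: tick 2 -> clock=14.
Op 7: tick 1 -> clock=15. purged={c.com}
Op 8: insert c.com -> 10.0.0.3 (expiry=15+1=16). clock=15
Op 9: tick 5 -> clock=20. purged={c.com}
Op 10: tick 1 -> clock=21.
Op 11: tick 1 -> clock=22.
Op 12: insert d.com -> 10.0.0.1 (expiry=22+4=26). clock=22
Op 13: insert b.com -> 10.0.0.3 (expiry=22+2=24). clock=22
Op 14: tick 5 -> clock=27. purged={b.com,d.com}
Op 15: insert c.com -> 10.0.0.2 (expiry=27+3=30). clock=27
Op 16: tick 5 -> clock=32. purged={c.com}
Op 17: insert c.com -> 10.0.0.3 (expiry=32+2=34). clock=32
Op 18: tick 4 -> clock=36. purged={c.com}
Op 19: tick 2 -> clock=38.
Op 20: tick 1 -> clock=39.
Op 21: tick 2 -> clock=41.
Op 22: tick 2 -> clock=43.
Op 23: tick 4 -> clock=47.
Op 24: insert a.com -> 10.0.0.2 (expiry=47+2=49). clock=47
Op 25: tick 2 -> clock=49. purged={a.com}
Op 26: tick 4 -> clock=53.
Final clock = 53
Final cache (unexpired): {} -> size=0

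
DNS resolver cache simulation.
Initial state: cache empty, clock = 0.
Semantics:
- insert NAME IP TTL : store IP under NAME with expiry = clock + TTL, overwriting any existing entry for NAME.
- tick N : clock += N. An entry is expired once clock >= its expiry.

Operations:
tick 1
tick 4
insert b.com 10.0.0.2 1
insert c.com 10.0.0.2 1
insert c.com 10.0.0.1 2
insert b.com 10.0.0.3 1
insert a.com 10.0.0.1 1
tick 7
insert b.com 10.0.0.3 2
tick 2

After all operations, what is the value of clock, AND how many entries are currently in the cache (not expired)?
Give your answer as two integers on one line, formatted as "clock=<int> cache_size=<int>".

Op 1: tick 1 -> clock=1.
Op 2: tick 4 -> clock=5.
Op 3: insert b.com -> 10.0.0.2 (expiry=5+1=6). clock=5
Op 4: insert c.com -> 10.0.0.2 (expiry=5+1=6). clock=5
Op 5: insert c.com -> 10.0.0.1 (expiry=5+2=7). clock=5
Op 6: insert b.com -> 10.0.0.3 (expiry=5+1=6). clock=5
Op 7: insert a.com -> 10.0.0.1 (expiry=5+1=6). clock=5
Op 8: tick 7 -> clock=12. purged={a.com,b.com,c.com}
Op 9: insert b.com -> 10.0.0.3 (expiry=12+2=14). clock=12
Op 10: tick 2 -> clock=14. purged={b.com}
Final clock = 14
Final cache (unexpired): {} -> size=0

Answer: clock=14 cache_size=0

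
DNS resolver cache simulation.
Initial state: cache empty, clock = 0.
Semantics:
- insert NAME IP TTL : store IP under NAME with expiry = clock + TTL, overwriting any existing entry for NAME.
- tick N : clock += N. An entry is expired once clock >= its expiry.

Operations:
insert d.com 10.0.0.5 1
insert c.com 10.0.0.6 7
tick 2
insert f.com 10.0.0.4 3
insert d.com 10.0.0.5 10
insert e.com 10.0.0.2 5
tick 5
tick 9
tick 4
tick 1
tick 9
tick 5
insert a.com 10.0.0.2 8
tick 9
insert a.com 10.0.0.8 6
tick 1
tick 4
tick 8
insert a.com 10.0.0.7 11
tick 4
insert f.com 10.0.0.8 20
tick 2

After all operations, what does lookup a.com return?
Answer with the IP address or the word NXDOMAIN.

Answer: 10.0.0.7

Derivation:
Op 1: insert d.com -> 10.0.0.5 (expiry=0+1=1). clock=0
Op 2: insert c.com -> 10.0.0.6 (expiry=0+7=7). clock=0
Op 3: tick 2 -> clock=2. purged={d.com}
Op 4: insert f.com -> 10.0.0.4 (expiry=2+3=5). clock=2
Op 5: insert d.com -> 10.0.0.5 (expiry=2+10=12). clock=2
Op 6: insert e.com -> 10.0.0.2 (expiry=2+5=7). clock=2
Op 7: tick 5 -> clock=7. purged={c.com,e.com,f.com}
Op 8: tick 9 -> clock=16. purged={d.com}
Op 9: tick 4 -> clock=20.
Op 10: tick 1 -> clock=21.
Op 11: tick 9 -> clock=30.
Op 12: tick 5 -> clock=35.
Op 13: insert a.com -> 10.0.0.2 (expiry=35+8=43). clock=35
Op 14: tick 9 -> clock=44. purged={a.com}
Op 15: insert a.com -> 10.0.0.8 (expiry=44+6=50). clock=44
Op 16: tick 1 -> clock=45.
Op 17: tick 4 -> clock=49.
Op 18: tick 8 -> clock=57. purged={a.com}
Op 19: insert a.com -> 10.0.0.7 (expiry=57+11=68). clock=57
Op 20: tick 4 -> clock=61.
Op 21: insert f.com -> 10.0.0.8 (expiry=61+20=81). clock=61
Op 22: tick 2 -> clock=63.
lookup a.com: present, ip=10.0.0.7 expiry=68 > clock=63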